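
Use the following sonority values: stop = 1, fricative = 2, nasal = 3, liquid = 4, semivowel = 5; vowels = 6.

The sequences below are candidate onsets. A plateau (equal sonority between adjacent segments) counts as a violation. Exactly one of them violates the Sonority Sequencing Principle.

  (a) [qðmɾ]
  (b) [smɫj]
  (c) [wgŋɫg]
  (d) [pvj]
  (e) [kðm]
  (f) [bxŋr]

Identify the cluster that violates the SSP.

(a) sonority 1-2-3-4: well-formed.
(b) sonority 2-3-4-5: well-formed.
(c) sonority 5-1-3-4-1: ill-formed.
(d) sonority 1-2-5: well-formed.
(e) sonority 1-2-3: well-formed.
(f) sonority 1-2-3-4: well-formed.

c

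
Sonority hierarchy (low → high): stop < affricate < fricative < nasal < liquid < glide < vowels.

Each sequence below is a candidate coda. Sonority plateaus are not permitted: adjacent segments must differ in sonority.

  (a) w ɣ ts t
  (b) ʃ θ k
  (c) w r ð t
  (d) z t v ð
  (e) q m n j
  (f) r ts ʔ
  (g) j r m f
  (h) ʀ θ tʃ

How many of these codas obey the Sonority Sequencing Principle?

(a) sonority 6-3-2-1: well-formed.
(b) sonority 3-3-1: ill-formed.
(c) sonority 6-5-3-1: well-formed.
(d) sonority 3-1-3-3: ill-formed.
(e) sonority 1-4-4-6: ill-formed.
(f) sonority 5-2-1: well-formed.
(g) sonority 6-5-4-3: well-formed.
(h) sonority 5-3-2: well-formed.

5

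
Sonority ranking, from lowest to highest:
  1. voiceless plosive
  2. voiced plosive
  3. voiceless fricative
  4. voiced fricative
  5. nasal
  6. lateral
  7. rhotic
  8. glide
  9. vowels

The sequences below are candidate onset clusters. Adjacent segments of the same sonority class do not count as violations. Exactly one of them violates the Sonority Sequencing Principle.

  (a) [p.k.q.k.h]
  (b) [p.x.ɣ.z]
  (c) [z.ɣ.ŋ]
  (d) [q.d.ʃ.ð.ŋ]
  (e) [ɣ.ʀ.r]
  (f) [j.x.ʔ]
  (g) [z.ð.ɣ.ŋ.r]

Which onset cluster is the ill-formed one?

(a) sonority 1-1-1-1-3: well-formed.
(b) sonority 1-3-4-4: well-formed.
(c) sonority 4-4-5: well-formed.
(d) sonority 1-2-3-4-5: well-formed.
(e) sonority 4-7-7: well-formed.
(f) sonority 8-3-1: ill-formed.
(g) sonority 4-4-4-5-7: well-formed.

f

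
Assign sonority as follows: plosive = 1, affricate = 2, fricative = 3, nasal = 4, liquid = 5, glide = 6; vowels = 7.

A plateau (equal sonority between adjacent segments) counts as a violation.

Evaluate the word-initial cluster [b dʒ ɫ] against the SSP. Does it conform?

yes

/b/ is a plosive (sonority 1).
/dʒ/ is an affricate (sonority 2).
/ɫ/ is a liquid (sonority 5).
The profile 1-2-5 strictly rises, so the word-initial cluster satisfies the SSP.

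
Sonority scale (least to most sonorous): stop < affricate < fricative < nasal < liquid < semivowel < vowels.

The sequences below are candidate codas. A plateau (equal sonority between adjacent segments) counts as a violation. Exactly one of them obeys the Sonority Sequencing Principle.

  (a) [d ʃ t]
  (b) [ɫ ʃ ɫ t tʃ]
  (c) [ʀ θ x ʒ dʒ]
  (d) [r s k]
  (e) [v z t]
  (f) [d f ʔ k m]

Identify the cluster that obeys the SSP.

(a) sonority 1-3-1: ill-formed.
(b) sonority 5-3-5-1-2: ill-formed.
(c) sonority 5-3-3-3-2: ill-formed.
(d) sonority 5-3-1: well-formed.
(e) sonority 3-3-1: ill-formed.
(f) sonority 1-3-1-1-4: ill-formed.

d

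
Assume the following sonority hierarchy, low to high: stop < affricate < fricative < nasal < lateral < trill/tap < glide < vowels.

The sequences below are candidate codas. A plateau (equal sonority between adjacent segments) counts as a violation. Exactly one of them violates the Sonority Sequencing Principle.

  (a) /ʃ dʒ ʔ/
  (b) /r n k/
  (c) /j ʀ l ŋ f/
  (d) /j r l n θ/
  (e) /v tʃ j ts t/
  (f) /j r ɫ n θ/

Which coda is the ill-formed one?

(a) 3-2-1 → obeys
(b) 6-4-1 → obeys
(c) 7-6-5-4-3 → obeys
(d) 7-6-5-4-3 → obeys
(e) 3-2-7-2-1 → violates
(f) 7-6-5-4-3 → obeys

e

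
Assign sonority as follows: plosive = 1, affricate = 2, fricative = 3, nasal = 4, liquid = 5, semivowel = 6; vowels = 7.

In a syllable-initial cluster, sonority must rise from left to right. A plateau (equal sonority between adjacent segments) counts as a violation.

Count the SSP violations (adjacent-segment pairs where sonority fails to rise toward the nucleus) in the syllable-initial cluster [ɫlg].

2

/ɫ/: liquid = 5.
/l/: liquid = 5.
/g/: plosive = 1.
/ɫ/→/l/: 5→5 (plateau) — violation.
/l/→/g/: 5→1 (does not rise) — violation.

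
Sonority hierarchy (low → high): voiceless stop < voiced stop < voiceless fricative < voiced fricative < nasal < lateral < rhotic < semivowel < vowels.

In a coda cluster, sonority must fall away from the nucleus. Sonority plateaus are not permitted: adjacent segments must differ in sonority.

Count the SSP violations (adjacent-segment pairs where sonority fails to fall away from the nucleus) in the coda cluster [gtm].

1

/g/ — voiced stop, sonority 2.
/t/ — voiceless stop, sonority 1.
/m/ — nasal, sonority 5.
/g/→/t/: 2→1 (falls) — ok.
/t/→/m/: 1→5 (does not fall) — violation.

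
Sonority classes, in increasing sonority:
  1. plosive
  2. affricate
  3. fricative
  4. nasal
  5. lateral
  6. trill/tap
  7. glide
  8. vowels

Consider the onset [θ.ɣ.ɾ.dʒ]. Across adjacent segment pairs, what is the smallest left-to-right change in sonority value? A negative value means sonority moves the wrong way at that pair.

-4

/θ/ is a fricative (sonority 3).
/ɣ/ is a fricative (sonority 3).
/ɾ/ is a trill/tap (sonority 6).
/dʒ/ is an affricate (sonority 2).
/θ/→/ɣ/: change +0.
/ɣ/→/ɾ/: change +3.
/ɾ/→/dʒ/: change -4.
Minimum = -4.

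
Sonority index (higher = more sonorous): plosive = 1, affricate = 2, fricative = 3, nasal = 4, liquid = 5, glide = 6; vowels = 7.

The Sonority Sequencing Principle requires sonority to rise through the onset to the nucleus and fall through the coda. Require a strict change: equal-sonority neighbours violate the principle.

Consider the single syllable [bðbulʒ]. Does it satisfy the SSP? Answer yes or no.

Onset: /b/ is a plosive (sonority 1), /ð/ is a fricative (sonority 3), /b/ is a plosive (sonority 1); then the nucleus /u/ (sonority 7).
Onset profile 1-3-1-7 — does not strictly rise throughout.
Coda: /l/ is a liquid (sonority 5), /ʒ/ is a fricative (sonority 3).
Coda profile 7-5-3 — falls from the nucleus.

no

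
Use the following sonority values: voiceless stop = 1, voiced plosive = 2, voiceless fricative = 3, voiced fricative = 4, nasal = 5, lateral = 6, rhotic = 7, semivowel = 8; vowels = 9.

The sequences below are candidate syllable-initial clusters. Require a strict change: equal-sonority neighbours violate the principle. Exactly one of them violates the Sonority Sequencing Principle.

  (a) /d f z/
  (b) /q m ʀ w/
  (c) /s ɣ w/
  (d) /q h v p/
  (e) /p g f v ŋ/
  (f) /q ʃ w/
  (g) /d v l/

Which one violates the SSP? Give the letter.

d

(a) /d f z/: profile 2-3-4 — obeys.
(b) /q m ʀ w/: profile 1-5-7-8 — obeys.
(c) /s ɣ w/: profile 3-4-8 — obeys.
(d) /q h v p/: profile 1-3-4-1 — violates.
(e) /p g f v ŋ/: profile 1-2-3-4-5 — obeys.
(f) /q ʃ w/: profile 1-3-8 — obeys.
(g) /d v l/: profile 2-4-6 — obeys.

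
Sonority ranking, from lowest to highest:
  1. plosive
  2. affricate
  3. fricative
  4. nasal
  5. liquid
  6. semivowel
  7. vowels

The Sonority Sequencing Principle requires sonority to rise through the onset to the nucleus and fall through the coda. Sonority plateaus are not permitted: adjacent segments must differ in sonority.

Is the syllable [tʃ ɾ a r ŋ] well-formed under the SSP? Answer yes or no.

Onset: /tʃ/ is an affricate (sonority 2), /ɾ/ is a liquid (sonority 5); then the nucleus /a/ (sonority 7).
Onset profile 2-5-7 — rises to the nucleus.
Coda: /r/ is a liquid (sonority 5), /ŋ/ is a nasal (sonority 4).
Coda profile 7-5-4 — falls from the nucleus.

yes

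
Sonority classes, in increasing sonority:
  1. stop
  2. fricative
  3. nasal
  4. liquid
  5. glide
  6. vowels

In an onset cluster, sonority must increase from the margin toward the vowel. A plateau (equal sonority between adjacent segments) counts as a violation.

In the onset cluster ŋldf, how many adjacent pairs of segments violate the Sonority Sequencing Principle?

/ŋ/ is a nasal (sonority 3).
/l/ is a liquid (sonority 4).
/d/ is a stop (sonority 1).
/f/ is a fricative (sonority 2).
/ŋ/→/l/: 3→4 (rises) — ok.
/l/→/d/: 4→1 (does not rise) — violation.
/d/→/f/: 1→2 (rises) — ok.

1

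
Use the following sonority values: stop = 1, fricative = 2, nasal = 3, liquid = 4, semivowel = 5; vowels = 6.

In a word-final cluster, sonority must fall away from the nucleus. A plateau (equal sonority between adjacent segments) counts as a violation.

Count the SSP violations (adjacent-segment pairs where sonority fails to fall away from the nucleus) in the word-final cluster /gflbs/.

3

/g/ is a stop (sonority 1).
/f/ is a fricative (sonority 2).
/l/ is a liquid (sonority 4).
/b/ is a stop (sonority 1).
/s/ is a fricative (sonority 2).
/g/→/f/: 1→2 (does not fall) — violation.
/f/→/l/: 2→4 (does not fall) — violation.
/l/→/b/: 4→1 (falls) — ok.
/b/→/s/: 1→2 (does not fall) — violation.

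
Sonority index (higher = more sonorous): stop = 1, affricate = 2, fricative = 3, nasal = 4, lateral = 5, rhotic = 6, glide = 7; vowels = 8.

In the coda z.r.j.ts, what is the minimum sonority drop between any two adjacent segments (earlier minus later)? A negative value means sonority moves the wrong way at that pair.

/z/ is a fricative (sonority 3).
/r/ is a rhotic (sonority 6).
/j/ is a glide (sonority 7).
/ts/ is an affricate (sonority 2).
/z/→/r/: change -3.
/r/→/j/: change -1.
/j/→/ts/: change +5.
Minimum = -3.

-3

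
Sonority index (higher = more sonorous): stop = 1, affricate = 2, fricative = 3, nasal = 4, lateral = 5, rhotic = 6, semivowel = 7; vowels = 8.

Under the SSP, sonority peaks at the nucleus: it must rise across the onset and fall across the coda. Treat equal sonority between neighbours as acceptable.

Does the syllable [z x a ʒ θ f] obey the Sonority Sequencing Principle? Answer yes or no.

yes

Onset: /z/ is a fricative (sonority 3), /x/ is a fricative (sonority 3); then the nucleus /a/ (sonority 8).
Onset profile 3-3-8 — rises to the nucleus.
Coda: /ʒ/ is a fricative (sonority 3), /θ/ is a fricative (sonority 3), /f/ is a fricative (sonority 3).
Coda profile 8-3-3-3 — falls from the nucleus.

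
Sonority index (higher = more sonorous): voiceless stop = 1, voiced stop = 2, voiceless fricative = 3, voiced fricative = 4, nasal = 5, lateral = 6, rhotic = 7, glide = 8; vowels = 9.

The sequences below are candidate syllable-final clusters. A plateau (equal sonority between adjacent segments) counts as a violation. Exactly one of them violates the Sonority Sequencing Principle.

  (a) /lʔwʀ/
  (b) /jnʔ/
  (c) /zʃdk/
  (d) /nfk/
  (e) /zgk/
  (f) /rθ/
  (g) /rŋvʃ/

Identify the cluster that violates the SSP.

a

(a) sonority 6-1-8-7: ill-formed.
(b) sonority 8-5-1: well-formed.
(c) sonority 4-3-2-1: well-formed.
(d) sonority 5-3-1: well-formed.
(e) sonority 4-2-1: well-formed.
(f) sonority 7-3: well-formed.
(g) sonority 7-5-4-3: well-formed.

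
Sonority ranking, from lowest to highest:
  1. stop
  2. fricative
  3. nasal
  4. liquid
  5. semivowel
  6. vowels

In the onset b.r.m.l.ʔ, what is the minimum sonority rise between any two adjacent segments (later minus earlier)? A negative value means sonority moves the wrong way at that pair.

/b/: stop = 1.
/r/: liquid = 4.
/m/: nasal = 3.
/l/: liquid = 4.
/ʔ/: stop = 1.
/b/→/r/: change +3.
/r/→/m/: change -1.
/m/→/l/: change +1.
/l/→/ʔ/: change -3.
Minimum = -3.

-3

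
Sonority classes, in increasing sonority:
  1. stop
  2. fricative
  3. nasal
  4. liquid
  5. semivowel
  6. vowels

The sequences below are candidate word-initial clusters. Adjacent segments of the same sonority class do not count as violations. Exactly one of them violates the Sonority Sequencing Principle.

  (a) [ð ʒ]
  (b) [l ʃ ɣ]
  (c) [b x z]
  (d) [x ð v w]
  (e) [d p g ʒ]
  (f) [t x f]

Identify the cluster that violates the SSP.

b

(a) 2-2 → obeys
(b) 4-2-2 → violates
(c) 1-2-2 → obeys
(d) 2-2-2-5 → obeys
(e) 1-1-1-2 → obeys
(f) 1-2-2 → obeys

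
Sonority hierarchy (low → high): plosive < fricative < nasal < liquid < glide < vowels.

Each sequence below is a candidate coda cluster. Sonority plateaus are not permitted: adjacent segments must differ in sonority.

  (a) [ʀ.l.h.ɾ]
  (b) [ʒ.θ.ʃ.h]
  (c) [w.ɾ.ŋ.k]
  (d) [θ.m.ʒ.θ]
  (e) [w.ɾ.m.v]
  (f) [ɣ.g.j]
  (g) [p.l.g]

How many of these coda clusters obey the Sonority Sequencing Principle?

(a) 4-4-2-4 → violates
(b) 2-2-2-2 → violates
(c) 5-4-3-1 → obeys
(d) 2-3-2-2 → violates
(e) 5-4-3-2 → obeys
(f) 2-1-5 → violates
(g) 1-4-1 → violates

2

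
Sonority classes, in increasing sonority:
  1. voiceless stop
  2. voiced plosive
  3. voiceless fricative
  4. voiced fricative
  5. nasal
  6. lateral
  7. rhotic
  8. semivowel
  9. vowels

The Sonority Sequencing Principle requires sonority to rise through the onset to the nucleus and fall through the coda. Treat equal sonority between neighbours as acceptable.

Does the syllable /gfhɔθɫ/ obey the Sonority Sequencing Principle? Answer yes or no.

no

Onset: /g/ is a voiced plosive (sonority 2), /f/ is a voiceless fricative (sonority 3), /h/ is a voiceless fricative (sonority 3); then the nucleus /ɔ/ (sonority 9).
Onset profile 2-3-3-9 — rises to the nucleus.
Coda: /θ/ is a voiceless fricative (sonority 3), /ɫ/ is a lateral (sonority 6).
Coda profile 9-3-6 — does not fall throughout.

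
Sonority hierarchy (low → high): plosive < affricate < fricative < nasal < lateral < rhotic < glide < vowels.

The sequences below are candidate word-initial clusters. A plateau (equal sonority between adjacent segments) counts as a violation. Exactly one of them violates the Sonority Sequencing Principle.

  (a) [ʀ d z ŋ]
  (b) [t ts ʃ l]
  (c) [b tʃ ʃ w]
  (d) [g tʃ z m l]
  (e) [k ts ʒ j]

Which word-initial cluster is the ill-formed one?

(a) 6-1-3-4 → violates
(b) 1-2-3-5 → obeys
(c) 1-2-3-7 → obeys
(d) 1-2-3-4-5 → obeys
(e) 1-2-3-7 → obeys

a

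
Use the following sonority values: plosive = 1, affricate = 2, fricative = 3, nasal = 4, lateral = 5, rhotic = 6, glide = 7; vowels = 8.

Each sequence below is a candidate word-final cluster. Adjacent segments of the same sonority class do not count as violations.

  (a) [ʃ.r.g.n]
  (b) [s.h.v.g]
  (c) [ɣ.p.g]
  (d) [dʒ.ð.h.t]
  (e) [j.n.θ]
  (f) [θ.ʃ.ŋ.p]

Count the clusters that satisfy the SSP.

(a) 3-6-1-4 → violates
(b) 3-3-3-1 → obeys
(c) 3-1-1 → obeys
(d) 2-3-3-1 → violates
(e) 7-4-3 → obeys
(f) 3-3-4-1 → violates

3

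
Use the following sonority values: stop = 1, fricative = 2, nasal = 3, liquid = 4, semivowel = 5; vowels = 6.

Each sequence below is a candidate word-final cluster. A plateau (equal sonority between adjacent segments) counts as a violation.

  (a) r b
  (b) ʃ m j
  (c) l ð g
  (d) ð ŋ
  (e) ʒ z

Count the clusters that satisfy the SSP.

2

(a) 4-1 → obeys
(b) 2-3-5 → violates
(c) 4-2-1 → obeys
(d) 2-3 → violates
(e) 2-2 → violates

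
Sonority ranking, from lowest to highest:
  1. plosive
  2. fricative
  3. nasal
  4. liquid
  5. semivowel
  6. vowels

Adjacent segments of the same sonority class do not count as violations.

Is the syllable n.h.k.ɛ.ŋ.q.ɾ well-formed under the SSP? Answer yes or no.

no

Onset: /n/ is a nasal (sonority 3), /h/ is a fricative (sonority 2), /k/ is a plosive (sonority 1); then the nucleus /ɛ/ (sonority 6).
Onset profile 3-2-1-6 — does not rise throughout.
Coda: /ŋ/ is a nasal (sonority 3), /q/ is a plosive (sonority 1), /ɾ/ is a liquid (sonority 4).
Coda profile 6-3-1-4 — does not fall throughout.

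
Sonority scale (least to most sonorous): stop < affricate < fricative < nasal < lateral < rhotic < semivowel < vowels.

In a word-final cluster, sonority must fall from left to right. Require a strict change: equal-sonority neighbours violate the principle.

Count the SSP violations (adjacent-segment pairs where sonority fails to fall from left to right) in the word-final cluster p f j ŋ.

2

/p/: stop = 1.
/f/: fricative = 3.
/j/: semivowel = 7.
/ŋ/: nasal = 4.
/p/→/f/: 1→3 (does not fall) — violation.
/f/→/j/: 3→7 (does not fall) — violation.
/j/→/ŋ/: 7→4 (falls) — ok.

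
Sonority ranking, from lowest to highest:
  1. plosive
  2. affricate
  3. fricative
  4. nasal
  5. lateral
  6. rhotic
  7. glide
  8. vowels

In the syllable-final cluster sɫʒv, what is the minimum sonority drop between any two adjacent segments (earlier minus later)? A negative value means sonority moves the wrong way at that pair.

-2

/s/ is a fricative (sonority 3).
/ɫ/ is a lateral (sonority 5).
/ʒ/ is a fricative (sonority 3).
/v/ is a fricative (sonority 3).
/s/→/ɫ/: change -2.
/ɫ/→/ʒ/: change +2.
/ʒ/→/v/: change +0.
Minimum = -2.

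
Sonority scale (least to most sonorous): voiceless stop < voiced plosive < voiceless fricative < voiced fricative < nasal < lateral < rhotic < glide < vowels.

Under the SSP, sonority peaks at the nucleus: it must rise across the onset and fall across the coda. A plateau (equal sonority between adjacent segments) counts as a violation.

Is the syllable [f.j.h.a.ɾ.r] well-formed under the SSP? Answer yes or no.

no

Onset: /f/ is a voiceless fricative (sonority 3), /j/ is a glide (sonority 8), /h/ is a voiceless fricative (sonority 3); then the nucleus /a/ (sonority 9).
Onset profile 3-8-3-9 — does not strictly rise throughout.
Coda: /ɾ/ is a rhotic (sonority 7), /r/ is a rhotic (sonority 7).
Coda profile 9-7-7 — does not strictly fall throughout.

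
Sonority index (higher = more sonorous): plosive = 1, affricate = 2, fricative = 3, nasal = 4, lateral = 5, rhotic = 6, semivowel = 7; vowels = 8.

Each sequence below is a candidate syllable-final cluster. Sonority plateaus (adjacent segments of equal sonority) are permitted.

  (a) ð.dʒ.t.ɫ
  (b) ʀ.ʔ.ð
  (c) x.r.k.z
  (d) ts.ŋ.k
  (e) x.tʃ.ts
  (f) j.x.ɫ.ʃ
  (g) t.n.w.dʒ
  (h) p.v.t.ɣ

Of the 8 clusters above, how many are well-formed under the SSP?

1

(a) 3-2-1-5 → violates
(b) 6-1-3 → violates
(c) 3-6-1-3 → violates
(d) 2-4-1 → violates
(e) 3-2-2 → obeys
(f) 7-3-5-3 → violates
(g) 1-4-7-2 → violates
(h) 1-3-1-3 → violates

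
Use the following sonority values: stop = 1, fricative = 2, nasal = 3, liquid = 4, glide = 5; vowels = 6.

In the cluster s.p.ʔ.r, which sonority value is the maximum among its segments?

/s/ is a fricative (sonority 2).
/p/ is a stop (sonority 1).
/ʔ/ is a stop (sonority 1).
/r/ is a liquid (sonority 4).
The maximum is 4.

4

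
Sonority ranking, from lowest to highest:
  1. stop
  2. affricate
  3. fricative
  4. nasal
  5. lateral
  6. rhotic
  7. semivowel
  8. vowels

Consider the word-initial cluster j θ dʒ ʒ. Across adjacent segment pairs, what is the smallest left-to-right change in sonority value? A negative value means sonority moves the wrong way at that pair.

-4

/j/ — semivowel, sonority 7.
/θ/ — fricative, sonority 3.
/dʒ/ — affricate, sonority 2.
/ʒ/ — fricative, sonority 3.
/j/→/θ/: change -4.
/θ/→/dʒ/: change -1.
/dʒ/→/ʒ/: change +1.
Minimum = -4.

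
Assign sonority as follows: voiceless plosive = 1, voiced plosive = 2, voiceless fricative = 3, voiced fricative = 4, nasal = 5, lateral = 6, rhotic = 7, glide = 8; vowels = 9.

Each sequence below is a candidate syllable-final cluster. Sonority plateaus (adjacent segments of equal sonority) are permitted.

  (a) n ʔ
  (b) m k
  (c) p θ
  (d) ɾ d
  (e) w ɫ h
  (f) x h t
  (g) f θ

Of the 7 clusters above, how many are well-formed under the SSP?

6

(a) n ʔ: profile 5-1 — obeys.
(b) m k: profile 5-1 — obeys.
(c) p θ: profile 1-3 — violates.
(d) ɾ d: profile 7-2 — obeys.
(e) w ɫ h: profile 8-6-3 — obeys.
(f) x h t: profile 3-3-1 — obeys.
(g) f θ: profile 3-3 — obeys.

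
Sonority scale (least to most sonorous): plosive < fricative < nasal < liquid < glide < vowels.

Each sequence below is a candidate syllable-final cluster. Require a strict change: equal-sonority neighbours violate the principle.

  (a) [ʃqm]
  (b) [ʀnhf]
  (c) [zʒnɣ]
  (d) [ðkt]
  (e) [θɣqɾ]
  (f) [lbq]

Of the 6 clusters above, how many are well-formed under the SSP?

(a) [ʃqm]: profile 2-1-3 — violates.
(b) [ʀnhf]: profile 4-3-2-2 — violates.
(c) [zʒnɣ]: profile 2-2-3-2 — violates.
(d) [ðkt]: profile 2-1-1 — violates.
(e) [θɣqɾ]: profile 2-2-1-4 — violates.
(f) [lbq]: profile 4-1-1 — violates.

0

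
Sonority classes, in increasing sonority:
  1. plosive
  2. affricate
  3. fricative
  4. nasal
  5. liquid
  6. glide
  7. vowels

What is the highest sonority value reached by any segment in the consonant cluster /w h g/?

/w/: glide = 6.
/h/: fricative = 3.
/g/: plosive = 1.
The maximum is 6.

6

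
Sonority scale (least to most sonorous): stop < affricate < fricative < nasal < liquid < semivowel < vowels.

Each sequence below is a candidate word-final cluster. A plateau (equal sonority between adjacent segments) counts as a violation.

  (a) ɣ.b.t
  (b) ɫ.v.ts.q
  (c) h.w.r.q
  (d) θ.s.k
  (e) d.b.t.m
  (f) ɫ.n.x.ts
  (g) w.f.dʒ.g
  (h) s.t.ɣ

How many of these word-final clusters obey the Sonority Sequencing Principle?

(a) sonority 3-1-1: ill-formed.
(b) sonority 5-3-2-1: well-formed.
(c) sonority 3-6-5-1: ill-formed.
(d) sonority 3-3-1: ill-formed.
(e) sonority 1-1-1-4: ill-formed.
(f) sonority 5-4-3-2: well-formed.
(g) sonority 6-3-2-1: well-formed.
(h) sonority 3-1-3: ill-formed.

3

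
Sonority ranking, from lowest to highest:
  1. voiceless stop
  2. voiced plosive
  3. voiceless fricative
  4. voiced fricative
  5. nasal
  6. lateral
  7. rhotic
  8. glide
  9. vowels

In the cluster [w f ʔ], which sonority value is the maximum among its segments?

8

/w/ is a glide (sonority 8).
/f/ is a voiceless fricative (sonority 3).
/ʔ/ is a voiceless stop (sonority 1).
The maximum is 8.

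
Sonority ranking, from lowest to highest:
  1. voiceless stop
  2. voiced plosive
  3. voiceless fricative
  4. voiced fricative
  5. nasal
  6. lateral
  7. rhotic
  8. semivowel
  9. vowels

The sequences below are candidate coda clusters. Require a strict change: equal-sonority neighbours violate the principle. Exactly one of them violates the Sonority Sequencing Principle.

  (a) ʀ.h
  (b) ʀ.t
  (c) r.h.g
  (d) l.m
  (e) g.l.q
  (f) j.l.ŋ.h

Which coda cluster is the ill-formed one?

e

(a) ʀ.h: profile 7-3 — obeys.
(b) ʀ.t: profile 7-1 — obeys.
(c) r.h.g: profile 7-3-2 — obeys.
(d) l.m: profile 6-5 — obeys.
(e) g.l.q: profile 2-6-1 — violates.
(f) j.l.ŋ.h: profile 8-6-5-3 — obeys.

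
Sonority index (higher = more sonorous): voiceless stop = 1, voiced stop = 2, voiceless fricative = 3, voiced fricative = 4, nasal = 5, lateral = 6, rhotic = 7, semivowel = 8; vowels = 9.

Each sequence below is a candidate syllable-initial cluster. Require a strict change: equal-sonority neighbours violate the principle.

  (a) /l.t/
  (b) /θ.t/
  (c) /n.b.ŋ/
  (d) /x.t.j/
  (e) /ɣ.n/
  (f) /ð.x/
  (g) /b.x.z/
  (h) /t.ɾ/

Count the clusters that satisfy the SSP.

3

(a) sonority 6-1: ill-formed.
(b) sonority 3-1: ill-formed.
(c) sonority 5-2-5: ill-formed.
(d) sonority 3-1-8: ill-formed.
(e) sonority 4-5: well-formed.
(f) sonority 4-3: ill-formed.
(g) sonority 2-3-4: well-formed.
(h) sonority 1-7: well-formed.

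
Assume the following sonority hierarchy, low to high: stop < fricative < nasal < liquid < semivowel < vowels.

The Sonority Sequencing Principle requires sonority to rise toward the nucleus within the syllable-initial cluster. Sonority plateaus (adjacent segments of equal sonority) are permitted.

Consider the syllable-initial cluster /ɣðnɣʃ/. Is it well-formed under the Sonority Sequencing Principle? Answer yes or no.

/ɣ/: fricative = 2.
/ð/: fricative = 2.
/n/: nasal = 3.
/ɣ/: fricative = 2.
/ʃ/: fricative = 2.
The profile is 2-2-3-2-2. Between /n/ (3) and /ɣ/ (2) sonority does not rise, so the cluster violates the SSP.

no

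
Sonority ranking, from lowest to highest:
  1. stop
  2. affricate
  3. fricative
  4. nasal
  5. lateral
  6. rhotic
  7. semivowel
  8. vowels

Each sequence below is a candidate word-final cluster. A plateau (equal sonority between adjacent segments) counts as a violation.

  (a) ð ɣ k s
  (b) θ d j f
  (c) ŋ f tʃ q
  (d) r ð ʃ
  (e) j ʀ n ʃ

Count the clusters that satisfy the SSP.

(a) 3-3-1-3 → violates
(b) 3-1-7-3 → violates
(c) 4-3-2-1 → obeys
(d) 6-3-3 → violates
(e) 7-6-4-3 → obeys

2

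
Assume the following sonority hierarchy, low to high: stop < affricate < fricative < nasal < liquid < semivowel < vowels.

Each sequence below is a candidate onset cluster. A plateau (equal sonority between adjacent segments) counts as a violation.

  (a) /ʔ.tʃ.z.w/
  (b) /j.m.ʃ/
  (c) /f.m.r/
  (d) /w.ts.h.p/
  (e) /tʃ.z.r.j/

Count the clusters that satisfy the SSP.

3

(a) 1-2-3-6 → obeys
(b) 6-4-3 → violates
(c) 3-4-5 → obeys
(d) 6-2-3-1 → violates
(e) 2-3-5-6 → obeys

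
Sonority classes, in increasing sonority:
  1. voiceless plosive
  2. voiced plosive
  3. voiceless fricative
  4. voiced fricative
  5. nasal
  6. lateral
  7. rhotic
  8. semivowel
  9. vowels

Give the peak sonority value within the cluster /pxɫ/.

6

/p/ — voiceless plosive, sonority 1.
/x/ — voiceless fricative, sonority 3.
/ɫ/ — lateral, sonority 6.
The maximum is 6.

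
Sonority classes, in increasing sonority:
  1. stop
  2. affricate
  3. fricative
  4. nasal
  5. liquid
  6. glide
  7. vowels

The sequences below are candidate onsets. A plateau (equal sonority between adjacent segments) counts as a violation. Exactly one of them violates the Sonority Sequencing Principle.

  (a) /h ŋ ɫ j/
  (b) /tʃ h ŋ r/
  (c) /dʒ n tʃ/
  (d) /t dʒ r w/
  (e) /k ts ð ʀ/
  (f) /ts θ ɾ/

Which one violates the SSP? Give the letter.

(a) sonority 3-4-5-6: well-formed.
(b) sonority 2-3-4-5: well-formed.
(c) sonority 2-4-2: ill-formed.
(d) sonority 1-2-5-6: well-formed.
(e) sonority 1-2-3-5: well-formed.
(f) sonority 2-3-5: well-formed.

c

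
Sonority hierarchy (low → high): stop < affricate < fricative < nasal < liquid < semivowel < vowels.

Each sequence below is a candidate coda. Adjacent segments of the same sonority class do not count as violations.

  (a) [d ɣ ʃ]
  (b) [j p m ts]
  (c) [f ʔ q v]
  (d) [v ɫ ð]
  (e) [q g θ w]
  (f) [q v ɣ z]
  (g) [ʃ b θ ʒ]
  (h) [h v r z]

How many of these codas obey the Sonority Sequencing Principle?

0

(a) sonority 1-3-3: ill-formed.
(b) sonority 6-1-4-2: ill-formed.
(c) sonority 3-1-1-3: ill-formed.
(d) sonority 3-5-3: ill-formed.
(e) sonority 1-1-3-6: ill-formed.
(f) sonority 1-3-3-3: ill-formed.
(g) sonority 3-1-3-3: ill-formed.
(h) sonority 3-3-5-3: ill-formed.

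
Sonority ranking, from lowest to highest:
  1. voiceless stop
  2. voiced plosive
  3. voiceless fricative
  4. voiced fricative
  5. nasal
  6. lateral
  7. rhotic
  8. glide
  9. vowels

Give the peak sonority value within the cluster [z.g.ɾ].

7

/z/ — voiced fricative, sonority 4.
/g/ — voiced plosive, sonority 2.
/ɾ/ — rhotic, sonority 7.
The maximum is 7.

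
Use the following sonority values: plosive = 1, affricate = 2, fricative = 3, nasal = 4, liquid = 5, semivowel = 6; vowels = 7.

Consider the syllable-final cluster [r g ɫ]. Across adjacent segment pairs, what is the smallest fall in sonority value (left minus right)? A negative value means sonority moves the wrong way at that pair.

-4

/r/ — liquid, sonority 5.
/g/ — plosive, sonority 1.
/ɫ/ — liquid, sonority 5.
/r/→/g/: change +4.
/g/→/ɫ/: change -4.
Minimum = -4.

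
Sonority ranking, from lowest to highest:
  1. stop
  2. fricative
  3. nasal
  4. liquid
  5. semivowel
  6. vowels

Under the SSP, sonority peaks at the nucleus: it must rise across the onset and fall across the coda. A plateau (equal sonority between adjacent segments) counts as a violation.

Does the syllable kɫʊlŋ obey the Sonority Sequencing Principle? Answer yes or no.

Onset: /k/ is a stop (sonority 1), /ɫ/ is a liquid (sonority 4); then the nucleus /ʊ/ (sonority 6).
Onset profile 1-4-6 — rises to the nucleus.
Coda: /l/ is a liquid (sonority 4), /ŋ/ is a nasal (sonority 3).
Coda profile 6-4-3 — falls from the nucleus.

yes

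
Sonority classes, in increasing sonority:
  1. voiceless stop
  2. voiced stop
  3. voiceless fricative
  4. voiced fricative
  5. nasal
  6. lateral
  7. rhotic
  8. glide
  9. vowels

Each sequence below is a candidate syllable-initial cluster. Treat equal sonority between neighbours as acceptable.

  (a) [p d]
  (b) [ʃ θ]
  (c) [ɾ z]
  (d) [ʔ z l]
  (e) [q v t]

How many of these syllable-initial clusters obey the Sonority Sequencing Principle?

(a) [p d]: profile 1-2 — obeys.
(b) [ʃ θ]: profile 3-3 — obeys.
(c) [ɾ z]: profile 7-4 — violates.
(d) [ʔ z l]: profile 1-4-6 — obeys.
(e) [q v t]: profile 1-4-1 — violates.

3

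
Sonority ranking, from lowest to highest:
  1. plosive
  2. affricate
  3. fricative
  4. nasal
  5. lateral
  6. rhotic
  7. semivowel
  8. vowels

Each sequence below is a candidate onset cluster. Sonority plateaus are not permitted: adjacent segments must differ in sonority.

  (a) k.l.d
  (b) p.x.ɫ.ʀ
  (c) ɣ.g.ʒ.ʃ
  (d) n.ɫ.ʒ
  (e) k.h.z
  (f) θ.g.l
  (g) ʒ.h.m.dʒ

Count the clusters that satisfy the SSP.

1

(a) sonority 1-5-1: ill-formed.
(b) sonority 1-3-5-6: well-formed.
(c) sonority 3-1-3-3: ill-formed.
(d) sonority 4-5-3: ill-formed.
(e) sonority 1-3-3: ill-formed.
(f) sonority 3-1-5: ill-formed.
(g) sonority 3-3-4-2: ill-formed.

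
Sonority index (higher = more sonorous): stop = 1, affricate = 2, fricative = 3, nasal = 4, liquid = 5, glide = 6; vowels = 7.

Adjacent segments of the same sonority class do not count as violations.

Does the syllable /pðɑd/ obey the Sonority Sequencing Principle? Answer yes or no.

Onset: /p/ is a stop (sonority 1), /ð/ is a fricative (sonority 3); then the nucleus /ɑ/ (sonority 7).
Onset profile 1-3-7 — rises to the nucleus.
Coda: /d/ is a stop (sonority 1).
Coda profile 7-1 — falls from the nucleus.

yes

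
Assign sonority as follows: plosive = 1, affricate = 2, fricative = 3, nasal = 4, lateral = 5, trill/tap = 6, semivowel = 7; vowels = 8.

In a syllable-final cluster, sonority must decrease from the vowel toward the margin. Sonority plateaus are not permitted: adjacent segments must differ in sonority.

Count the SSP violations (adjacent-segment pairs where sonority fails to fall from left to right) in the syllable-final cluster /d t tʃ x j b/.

/d/ is a plosive (sonority 1).
/t/ is a plosive (sonority 1).
/tʃ/ is an affricate (sonority 2).
/x/ is a fricative (sonority 3).
/j/ is a semivowel (sonority 7).
/b/ is a plosive (sonority 1).
/d/→/t/: 1→1 (plateau) — violation.
/t/→/tʃ/: 1→2 (does not fall) — violation.
/tʃ/→/x/: 2→3 (does not fall) — violation.
/x/→/j/: 3→7 (does not fall) — violation.
/j/→/b/: 7→1 (falls) — ok.

4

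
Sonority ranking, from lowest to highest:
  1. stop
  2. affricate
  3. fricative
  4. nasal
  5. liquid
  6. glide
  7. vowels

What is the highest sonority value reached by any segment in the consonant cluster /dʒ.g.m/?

/dʒ/ is an affricate (sonority 2).
/g/ is a stop (sonority 1).
/m/ is a nasal (sonority 4).
The maximum is 4.

4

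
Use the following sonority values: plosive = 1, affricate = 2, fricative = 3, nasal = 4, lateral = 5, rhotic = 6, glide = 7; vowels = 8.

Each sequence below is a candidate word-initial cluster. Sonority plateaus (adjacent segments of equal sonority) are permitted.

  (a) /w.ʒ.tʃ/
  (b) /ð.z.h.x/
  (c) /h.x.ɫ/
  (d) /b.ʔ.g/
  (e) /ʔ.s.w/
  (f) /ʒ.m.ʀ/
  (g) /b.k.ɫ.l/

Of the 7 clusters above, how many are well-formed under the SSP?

(a) 7-3-2 → violates
(b) 3-3-3-3 → obeys
(c) 3-3-5 → obeys
(d) 1-1-1 → obeys
(e) 1-3-7 → obeys
(f) 3-4-6 → obeys
(g) 1-1-5-5 → obeys

6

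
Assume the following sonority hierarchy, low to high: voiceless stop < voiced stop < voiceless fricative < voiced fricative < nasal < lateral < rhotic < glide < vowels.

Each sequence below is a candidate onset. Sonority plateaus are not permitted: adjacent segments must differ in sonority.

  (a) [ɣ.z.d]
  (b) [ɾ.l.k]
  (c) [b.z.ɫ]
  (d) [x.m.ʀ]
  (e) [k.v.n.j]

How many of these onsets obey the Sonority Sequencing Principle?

(a) 4-4-2 → violates
(b) 7-6-1 → violates
(c) 2-4-6 → obeys
(d) 3-5-7 → obeys
(e) 1-4-5-8 → obeys

3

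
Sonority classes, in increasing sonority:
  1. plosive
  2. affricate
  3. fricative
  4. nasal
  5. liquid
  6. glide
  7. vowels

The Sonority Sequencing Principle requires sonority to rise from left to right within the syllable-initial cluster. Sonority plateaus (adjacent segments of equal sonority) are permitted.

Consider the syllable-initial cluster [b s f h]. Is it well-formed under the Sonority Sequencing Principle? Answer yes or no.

/b/ is a plosive (sonority 1).
/s/ is a fricative (sonority 3).
/f/ is a fricative (sonority 3).
/h/ is a fricative (sonority 3).
The profile 1-3-3-3 is non-decreasing (plateaus allowed), so the syllable-initial cluster satisfies the SSP.

yes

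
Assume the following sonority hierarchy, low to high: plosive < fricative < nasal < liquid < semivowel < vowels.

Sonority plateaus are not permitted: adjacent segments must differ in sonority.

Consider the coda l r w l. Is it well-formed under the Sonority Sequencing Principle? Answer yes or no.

no

/l/ is a liquid (sonority 4).
/r/ is a liquid (sonority 4).
/w/ is a semivowel (sonority 5).
/l/ is a liquid (sonority 4).
The profile is 4-4-5-4. Between /l/ (4) and /r/ (4) sonority does not fall, so the cluster violates the SSP.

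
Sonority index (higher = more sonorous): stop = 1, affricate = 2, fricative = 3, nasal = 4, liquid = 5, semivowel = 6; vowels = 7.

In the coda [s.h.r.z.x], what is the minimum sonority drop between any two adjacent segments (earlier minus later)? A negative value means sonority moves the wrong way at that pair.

-2

/s/ is a fricative (sonority 3).
/h/ is a fricative (sonority 3).
/r/ is a liquid (sonority 5).
/z/ is a fricative (sonority 3).
/x/ is a fricative (sonority 3).
/s/→/h/: change +0.
/h/→/r/: change -2.
/r/→/z/: change +2.
/z/→/x/: change +0.
Minimum = -2.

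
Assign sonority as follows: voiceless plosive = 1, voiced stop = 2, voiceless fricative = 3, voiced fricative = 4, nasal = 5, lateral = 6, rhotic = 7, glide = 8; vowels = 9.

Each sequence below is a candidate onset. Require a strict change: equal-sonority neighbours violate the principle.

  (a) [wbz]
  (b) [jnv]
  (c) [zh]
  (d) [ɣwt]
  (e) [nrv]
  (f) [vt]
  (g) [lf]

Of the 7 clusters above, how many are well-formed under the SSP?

(a) [wbz]: profile 8-2-4 — violates.
(b) [jnv]: profile 8-5-4 — violates.
(c) [zh]: profile 4-3 — violates.
(d) [ɣwt]: profile 4-8-1 — violates.
(e) [nrv]: profile 5-7-4 — violates.
(f) [vt]: profile 4-1 — violates.
(g) [lf]: profile 6-3 — violates.

0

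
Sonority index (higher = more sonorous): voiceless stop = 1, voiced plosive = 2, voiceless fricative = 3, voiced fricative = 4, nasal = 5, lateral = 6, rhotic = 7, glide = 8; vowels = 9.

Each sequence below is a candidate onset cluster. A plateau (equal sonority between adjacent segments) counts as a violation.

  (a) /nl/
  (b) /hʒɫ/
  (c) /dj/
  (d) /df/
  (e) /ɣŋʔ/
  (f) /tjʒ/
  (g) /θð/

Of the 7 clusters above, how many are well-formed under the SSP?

5

(a) /nl/: profile 5-6 — obeys.
(b) /hʒɫ/: profile 3-4-6 — obeys.
(c) /dj/: profile 2-8 — obeys.
(d) /df/: profile 2-3 — obeys.
(e) /ɣŋʔ/: profile 4-5-1 — violates.
(f) /tjʒ/: profile 1-8-4 — violates.
(g) /θð/: profile 3-4 — obeys.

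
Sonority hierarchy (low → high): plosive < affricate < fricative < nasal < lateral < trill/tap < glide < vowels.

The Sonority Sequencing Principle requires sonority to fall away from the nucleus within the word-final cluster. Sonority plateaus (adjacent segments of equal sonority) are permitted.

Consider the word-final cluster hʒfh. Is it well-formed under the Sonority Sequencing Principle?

/h/ — fricative, sonority 3.
/ʒ/ — fricative, sonority 3.
/f/ — fricative, sonority 3.
/h/ — fricative, sonority 3.
The profile 3-3-3-3 is non-increasing (plateaus allowed), so the word-final cluster satisfies the SSP.

yes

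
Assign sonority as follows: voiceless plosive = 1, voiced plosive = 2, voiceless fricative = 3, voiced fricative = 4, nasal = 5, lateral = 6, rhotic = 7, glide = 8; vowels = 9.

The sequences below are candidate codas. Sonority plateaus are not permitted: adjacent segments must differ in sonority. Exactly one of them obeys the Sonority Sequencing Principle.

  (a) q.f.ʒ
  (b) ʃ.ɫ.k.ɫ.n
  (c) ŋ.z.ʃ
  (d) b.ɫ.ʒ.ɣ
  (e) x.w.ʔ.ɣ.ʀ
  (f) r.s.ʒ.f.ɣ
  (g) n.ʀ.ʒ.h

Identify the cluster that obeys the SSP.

(a) 1-3-4 → violates
(b) 3-6-1-6-5 → violates
(c) 5-4-3 → obeys
(d) 2-6-4-4 → violates
(e) 3-8-1-4-7 → violates
(f) 7-3-4-3-4 → violates
(g) 5-7-4-3 → violates

c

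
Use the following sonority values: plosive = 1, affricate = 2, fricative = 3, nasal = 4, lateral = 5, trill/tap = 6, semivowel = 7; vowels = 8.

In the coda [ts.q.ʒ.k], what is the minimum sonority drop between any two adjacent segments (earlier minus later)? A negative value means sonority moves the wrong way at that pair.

-2

/ts/ — affricate, sonority 2.
/q/ — plosive, sonority 1.
/ʒ/ — fricative, sonority 3.
/k/ — plosive, sonority 1.
/ts/→/q/: change +1.
/q/→/ʒ/: change -2.
/ʒ/→/k/: change +2.
Minimum = -2.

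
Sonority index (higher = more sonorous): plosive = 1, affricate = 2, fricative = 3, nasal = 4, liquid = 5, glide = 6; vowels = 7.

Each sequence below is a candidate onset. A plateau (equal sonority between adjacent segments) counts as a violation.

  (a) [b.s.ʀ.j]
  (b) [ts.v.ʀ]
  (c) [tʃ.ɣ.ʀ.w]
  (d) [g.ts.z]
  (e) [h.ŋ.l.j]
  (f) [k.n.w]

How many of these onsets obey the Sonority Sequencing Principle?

(a) sonority 1-3-5-6: well-formed.
(b) sonority 2-3-5: well-formed.
(c) sonority 2-3-5-6: well-formed.
(d) sonority 1-2-3: well-formed.
(e) sonority 3-4-5-6: well-formed.
(f) sonority 1-4-6: well-formed.

6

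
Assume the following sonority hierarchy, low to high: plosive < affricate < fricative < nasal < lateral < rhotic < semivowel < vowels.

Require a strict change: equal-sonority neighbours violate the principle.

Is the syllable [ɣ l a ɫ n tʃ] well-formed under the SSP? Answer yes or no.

yes

Onset: /ɣ/ is a fricative (sonority 3), /l/ is a lateral (sonority 5); then the nucleus /a/ (sonority 8).
Onset profile 3-5-8 — rises to the nucleus.
Coda: /ɫ/ is a lateral (sonority 5), /n/ is a nasal (sonority 4), /tʃ/ is an affricate (sonority 2).
Coda profile 8-5-4-2 — falls from the nucleus.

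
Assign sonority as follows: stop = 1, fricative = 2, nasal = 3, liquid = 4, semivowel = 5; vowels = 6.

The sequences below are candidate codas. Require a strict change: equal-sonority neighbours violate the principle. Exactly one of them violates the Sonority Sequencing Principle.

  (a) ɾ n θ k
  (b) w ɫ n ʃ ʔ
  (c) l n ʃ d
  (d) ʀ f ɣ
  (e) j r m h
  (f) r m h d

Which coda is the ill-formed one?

d

(a) 4-3-2-1 → obeys
(b) 5-4-3-2-1 → obeys
(c) 4-3-2-1 → obeys
(d) 4-2-2 → violates
(e) 5-4-3-2 → obeys
(f) 4-3-2-1 → obeys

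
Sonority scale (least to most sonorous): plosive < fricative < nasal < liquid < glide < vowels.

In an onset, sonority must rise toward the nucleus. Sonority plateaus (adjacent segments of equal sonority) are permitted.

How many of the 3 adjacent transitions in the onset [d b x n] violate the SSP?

0

/d/: plosive = 1.
/b/: plosive = 1.
/x/: fricative = 2.
/n/: nasal = 3.
/d/→/b/: 1→1 (plateau, allowed) — ok.
/b/→/x/: 1→2 (rises) — ok.
/x/→/n/: 2→3 (rises) — ok.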